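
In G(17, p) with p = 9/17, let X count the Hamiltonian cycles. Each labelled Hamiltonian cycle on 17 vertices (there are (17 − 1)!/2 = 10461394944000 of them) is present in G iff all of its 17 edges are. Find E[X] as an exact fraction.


K_17 has (17 − 1)!/2 = 10461394944000 labelled Hamiltonian cycles.
For each such Hamiltonian cycle H, let X_H = 1 if all 17 edges of H are present in G. Then P[X_H = 1] = p^{17} = (9/17)^{17} = 16677181699666569/827240261886336764177.
Summing the indicators: E[X] = Σ_H E[X_H] = 10461394944000 · p^{17} = 10461394944000 · 16677181699666569/827240261886336764177 = 174466584313061171422427136000/827240261886336764177.
Numerically: E[X] ≈ 2.109e+08.

E[X] = 10461394944000 · (9/17)^{17} = 174466584313061171422427136000/827240261886336764177 ≈ 2.109e+08.


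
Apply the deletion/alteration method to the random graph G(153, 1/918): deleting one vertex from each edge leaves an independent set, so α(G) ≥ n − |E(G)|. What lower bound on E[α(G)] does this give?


E[|E(G)|] = C(153, 2)·p = 11628 · (1/918) = 38/3.
E[α(G)] ≥ n − E[|E(G)|] = 153 − 38/3 = 421/3.
Numerically: ≈ 140.33333.
(This is only a lower bound; the true E[α(G)] may be larger.)

E[α(G)] ≥ 421/3 ≈ 140.33333.


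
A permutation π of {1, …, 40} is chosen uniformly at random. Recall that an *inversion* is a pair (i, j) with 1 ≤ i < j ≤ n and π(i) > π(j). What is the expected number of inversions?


Write X = Σ X_I over the C(40, 2) = 780 pairs i < j, with X_I the indicator of one inversion.
There are 780 indicators.
For each fixed pair i < j, the values π(i) and π(j) are two distinct elements of {1, …, 40} in uniformly random order; by symmetry P[π(i) > π(j)] = 1/2.
By linearity: E[X] = 780 · (1/2) = C(40, 2) · (1/2) = 780/2 = 390 ≈ 390.00000.

E[X] = 390 = 390.00000.


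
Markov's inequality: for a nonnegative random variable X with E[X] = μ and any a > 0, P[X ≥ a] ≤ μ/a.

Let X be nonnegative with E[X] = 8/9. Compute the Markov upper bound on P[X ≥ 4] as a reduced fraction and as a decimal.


μ = E[X] = 8/9, a = 4.
Markov: P[X ≥ 4] ≤ μ/a = (8/9)/4 = 2/9.
Numerically: ≈ 0.22222.
(Since a = 4 > μ = 0.88889, the bound 2/9 is < 1 and informative.)

P[X ≥ 4] ≤ 2/9 ≈ 0.22222.


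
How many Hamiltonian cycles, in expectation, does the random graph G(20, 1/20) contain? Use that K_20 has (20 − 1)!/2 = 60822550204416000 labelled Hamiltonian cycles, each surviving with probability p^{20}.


K_20 has (20 − 1)!/2 = 60822550204416000 labelled Hamiltonian cycles.
For each such Hamiltonian cycle H, let X_H = 1 if all 20 edges of H are present in G. Then P[X_H = 1] = p^{20} = (1/20)^{20} = 1/104857600000000000000000000.
By linearity: E[X] = Σ_H E[X_H] = 60822550204416000 · p^{20} = 60822550204416000 · 1/104857600000000000000000000 = 14849255421/25600000000000000000.
Numerically: E[X] ≈ 5.8005e-10.

E[X] = 60822550204416000 · (1/20)^{20} = 14849255421/25600000000000000000 ≈ 5.8005e-10.


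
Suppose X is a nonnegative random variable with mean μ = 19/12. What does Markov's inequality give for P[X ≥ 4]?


μ = E[X] = 19/12, a = 4.
Markov: P[X ≥ 4] ≤ μ/a = (19/12)/4 = 19/48.
Numerically: ≈ 0.396.
(Since a = 4 > μ = 1.583, the bound 19/48 is < 1 and informative.)

P[X ≥ 4] ≤ 19/48 ≈ 0.396.


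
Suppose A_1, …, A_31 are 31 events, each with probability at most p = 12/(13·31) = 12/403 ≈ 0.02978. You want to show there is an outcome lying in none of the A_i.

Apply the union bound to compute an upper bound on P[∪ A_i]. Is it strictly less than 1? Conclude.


Union bound: P[∪_{i=1}^{31} A_i] ≤ Σ_i P[A_i] ≤ 31·p = 31·(12/403) = 12/13.
Numerically: 12/13 ≈ 0.92308.
Is 12/13 < 1? YES.
Since P[∪ A_i] ≤ 12/13 < 1, the complement has P[∩ A_i^c] ≥ 1 − 12/13 = 1/13 > 0, so some outcome avoids every A_i.

31·p = 12/13 ≈ 0.92308; existence CERTIFIED by the union bound.


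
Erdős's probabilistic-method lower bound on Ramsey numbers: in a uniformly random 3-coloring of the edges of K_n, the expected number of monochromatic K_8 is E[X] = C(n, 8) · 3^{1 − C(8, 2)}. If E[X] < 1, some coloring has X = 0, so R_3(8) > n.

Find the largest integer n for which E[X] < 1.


We need C(n, 8) · 3^{1 − 28} < 1, i.e. C(n, 8) < 3^{28 − 1} = 7625597484987.
Check values of n near the boundary:
  n = 152: C(152, 8) = 5859727868575; 5859727868575 < 7625597484987? YES
  n = 153: C(153, 8) = 6183023199255; 6183023199255 < 7625597484987? YES
  n = 154: C(154, 8) = 6521818990995; 6521818990995 < 7625597484987? YES
  n = 155: C(155, 8) = 6876747915675; 6876747915675 < 7625597484987? YES
  n = 156: C(156, 8) = 7248464019225; 7248464019225 < 7625597484987? YES
  n = 157: C(157, 8) = 7637643295425; 7637643295425 < 7625597484987? NO
  n = 158: C(158, 8) = 8044984271181; 8044984271181 < 7625597484987? NO
The largest n with C(n, 8) < 7625597484987 is n = 156 (where E[X] = 805384891025/847288609443 ≈ 0.950544). Hence R_3(8) > 156, i.e. R_3(8) ≥ 157.

Largest n = 156; hence R_3(8) > 156.


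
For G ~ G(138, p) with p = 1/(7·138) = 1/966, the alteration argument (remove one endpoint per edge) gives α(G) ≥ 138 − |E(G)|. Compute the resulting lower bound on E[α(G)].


E[|E(G)|] = C(138, 2)·p = 9453 · (1/966) = 137/14.
E[α(G)] ≥ n − E[|E(G)|] = 138 − 137/14 = 1795/14.
Numerically: ≈ 128.2143.
(This is only a lower bound; the true E[α(G)] may be larger.)

E[α(G)] ≥ 1795/14 ≈ 128.2143.


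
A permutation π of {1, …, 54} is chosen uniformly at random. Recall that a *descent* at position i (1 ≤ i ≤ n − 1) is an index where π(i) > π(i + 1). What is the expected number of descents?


Write X = Σ X_I over i = 1, …, 53, with X_I the indicator of one descent.
There are 53 indicators.
For each fixed i, the pair (π(i), π(i+1)) is a uniformly random ordered pair of distinct values from {1, …, 54}; by symmetry P[π(i) > π(i+1)] = 1/2.
By linearity: E[X] = 53 · (1/2) = (54 − 1) · (1/2) = 53/2 ≈ 26.500000.

E[X] = 53/2 = 26.500000.


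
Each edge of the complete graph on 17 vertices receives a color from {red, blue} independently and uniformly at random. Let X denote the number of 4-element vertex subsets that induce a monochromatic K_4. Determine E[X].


Let X = Σ_S X_S over the C(17, 4) = 2380 subsets S of size 4, where X_S = 1 if the K_4 on S is monochromatic.
For a fixed S, the K_4 on S has C(4, 2) = 6 edges. P[all 6 edges red] = (1/2)^6, and likewise for blue, so P[monochromatic] = 2·(1/2)^6 = 2^{1 − 6} = 1/32.
By linearity of expectation: E[X] = C(17, 4) · 2^{1 − 6} = 2380 · 1/32 = 595/8.
Numerically: E[X] ≈ 74.37500.

E[X] = C(17,4)·2^(1−C(4,2)) = 595/8 ≈ 74.37500.


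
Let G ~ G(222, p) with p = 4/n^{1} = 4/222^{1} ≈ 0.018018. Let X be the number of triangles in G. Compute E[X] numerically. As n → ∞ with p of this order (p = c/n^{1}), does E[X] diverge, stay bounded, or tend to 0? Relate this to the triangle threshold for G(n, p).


Number of potential triangles: C(222, 3) = 1798940.
Each occurs with probability p³ ≈ (0.018018)³ ≈ 5.8495311e-06.
By linearity: E[X] = C(222, 3)·p³ ≈ 1798940 · 5.8495311e-06 ≈ 10.52296.
Here α = 1, so p = 4/n is exactly at the triangle threshold p ~ 1/n. Asymptotically E[X] → c³/6 = 4³/6 = 32/3 ≈ 10.66667, a bounded constant. In this regime the triangle count is asymptotically Poisson(c³/6).

E[X] ≈ 10.52296; in regime p = Θ(1/n^{1}) E[X] stays bounded (at the triangle threshold p ~ 1/n).


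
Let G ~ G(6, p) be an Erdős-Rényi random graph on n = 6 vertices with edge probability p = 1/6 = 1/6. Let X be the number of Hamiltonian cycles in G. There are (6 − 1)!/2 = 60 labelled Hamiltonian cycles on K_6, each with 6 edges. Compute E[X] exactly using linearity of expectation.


K_6 has (6 − 1)!/2 = 60 labelled Hamiltonian cycles.
For each such Hamiltonian cycle H, let X_H = 1 if all 6 edges of H are present in G. Then P[X_H = 1] = p^{6} = (1/6)^{6} = 1/46656.
By linearity of expectation: E[X] = Σ_H E[X_H] = 60 · p^{6} = 60 · 1/46656 = 5/3888.
Numerically: E[X] ≈ 0.001286.

E[X] = 60 · (1/6)^{6} = 5/3888 ≈ 0.001286.


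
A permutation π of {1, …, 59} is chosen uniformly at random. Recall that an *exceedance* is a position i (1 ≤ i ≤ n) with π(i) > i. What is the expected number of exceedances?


Write X = Σ_{i=1}^{59} X_i, where X_i = 1_{π(i) > i}.
For each fixed i, π(i) is uniform over {1, …, 59} (marginal of a uniform permutation), so P[π(i) > i] = (n − i)/n. Summing: Σ_{i=1}^{59} (n − i)/n = (0 + 1 + … + 58)/59 = 59(59 − 1)/(2·59) = (59 − 1)/2.
Hence E[X] = Σ_{i=1}^{59} (59 − i)/59 = 29 ≈ 29.000000.

E[X] = 29 = 29.000000.


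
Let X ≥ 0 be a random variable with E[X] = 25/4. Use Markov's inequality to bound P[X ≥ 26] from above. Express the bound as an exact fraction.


μ = E[X] = 25/4, a = 26.
Markov: P[X ≥ 26] ≤ μ/a = (25/4)/26 = 25/104.
Numerically: ≈ 0.24038.
(Since a = 26 > μ = 6.25000, the bound 25/104 is < 1 and informative.)

P[X ≥ 26] ≤ 25/104 ≈ 0.24038.


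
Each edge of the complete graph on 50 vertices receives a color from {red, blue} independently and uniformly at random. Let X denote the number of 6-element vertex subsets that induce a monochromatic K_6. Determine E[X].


Let X = Σ_S X_S over the C(50, 6) = 15890700 subsets S of size 6, where X_S = 1 if the K_6 on S is monochromatic.
For a fixed S, the K_6 on S has C(6, 2) = 15 edges. P[all 15 edges red] = (1/2)^15, and likewise for blue, so P[monochromatic] = 2·(1/2)^15 = 2^{1 − 15} = 1/16384.
By linearity of expectation: E[X] = C(50, 6) · 2^{1 − 15} = 15890700 · 1/16384 = 3972675/4096.
Numerically: E[X] ≈ 969.891.

E[X] = C(50,6)·2^(1−C(6,2)) = 3972675/4096 ≈ 969.891.


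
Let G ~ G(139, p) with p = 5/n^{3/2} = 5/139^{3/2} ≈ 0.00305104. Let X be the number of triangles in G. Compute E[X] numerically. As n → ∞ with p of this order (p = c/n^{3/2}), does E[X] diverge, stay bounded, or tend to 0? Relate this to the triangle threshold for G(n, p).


Number of potential triangles: C(139, 3) = 437989.
Each occurs with probability p³ ≈ (0.00305104)³ ≈ 2.84016396e-08.
By linearity: E[X] = C(139, 3)·p³ ≈ 437989 · 2.84016396e-08 ≈ 0.012440.
Since α = 3/2 > 1, p = c/n^{3/2} = o(1/n) is below the triangle threshold p ~ 1/n. Asymptotically E[X] ~ (c³/6)·n^{3(1−α)} = (5³/6)·n^{-1.5} → 0, so by Markov's inequality G has no triangles w.h.p.

E[X] ≈ 0.012440; in regime p = Θ(1/n^{3/2}) E[X] tends to 0 (below the triangle threshold p ~ 1/n).


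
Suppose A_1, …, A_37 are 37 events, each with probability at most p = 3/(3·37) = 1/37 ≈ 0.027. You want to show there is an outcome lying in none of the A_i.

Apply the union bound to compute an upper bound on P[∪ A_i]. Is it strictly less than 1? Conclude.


Union bound: P[∪_{i=1}^{37} A_i] ≤ Σ_i P[A_i] ≤ 37·p = 37·(1/37) = 1.
Numerically: 1 ≈ 1.000.
Is 1 < 1? NO.
Since the bound 1 is ≥ 1, the union bound is uninformative here; it does NOT by itself certify existence.

37·p = 1 ≈ 1.000; existence NOT certified by the union bound.


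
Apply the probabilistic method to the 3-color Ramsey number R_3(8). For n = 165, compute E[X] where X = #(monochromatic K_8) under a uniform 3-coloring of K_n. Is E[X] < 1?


E[X] = C(165, 8) · 3^{1 − 28} = 11468588169060 · 3^{−27} = 11468588169060/7625597484987.
As a reduced fraction: E[X] = 141587508260/94143178827 ≈ 1.504.
Is E[X] < 1? NO.
Since E[X] ≥ 1, the first-moment bound is inconclusive at n = 165; it does NOT by itself certify R_3(8) > 165.

E[X] = 141587508260/94143178827 ≈ 1.504; E[X] ≥ 1; first-moment method inconclusive here.


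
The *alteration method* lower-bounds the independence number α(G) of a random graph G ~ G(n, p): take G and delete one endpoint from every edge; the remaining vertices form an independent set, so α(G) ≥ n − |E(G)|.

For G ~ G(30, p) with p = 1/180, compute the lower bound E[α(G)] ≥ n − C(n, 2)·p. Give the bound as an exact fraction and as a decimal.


E[|E(G)|] = C(30, 2)·p = 435 · (1/180) = 29/12.
E[α(G)] ≥ n − E[|E(G)|] = 30 − 29/12 = 331/12.
Numerically: ≈ 27.5833.
(This is only a lower bound; the true E[α(G)] may be larger.)

E[α(G)] ≥ 331/12 ≈ 27.5833.


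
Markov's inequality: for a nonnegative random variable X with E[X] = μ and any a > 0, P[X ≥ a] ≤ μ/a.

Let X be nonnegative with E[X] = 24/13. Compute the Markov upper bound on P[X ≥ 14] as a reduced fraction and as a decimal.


μ = E[X] = 24/13, a = 14.
Markov: P[X ≥ 14] ≤ μ/a = (24/13)/14 = 12/91.
Numerically: ≈ 0.131868.
(Since a = 14 > μ = 1.846154, the bound 12/91 is < 1 and informative.)

P[X ≥ 14] ≤ 12/91 ≈ 0.131868.


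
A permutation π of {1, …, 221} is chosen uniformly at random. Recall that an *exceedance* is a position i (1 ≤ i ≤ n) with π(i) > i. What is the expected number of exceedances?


Write X = Σ_{i=1}^{221} X_i, where X_i = 1_{π(i) > i}.
For each fixed i, π(i) is uniform over {1, …, 221} (marginal of a uniform permutation), so P[π(i) > i] = (n − i)/n. Summing: Σ_{i=1}^{221} (n − i)/n = (0 + 1 + … + 220)/221 = 221(221 − 1)/(2·221) = (221 − 1)/2.
Hence E[X] = Σ_{i=1}^{221} (221 − i)/221 = 110 ≈ 110.000.

E[X] = 110 = 110.000.


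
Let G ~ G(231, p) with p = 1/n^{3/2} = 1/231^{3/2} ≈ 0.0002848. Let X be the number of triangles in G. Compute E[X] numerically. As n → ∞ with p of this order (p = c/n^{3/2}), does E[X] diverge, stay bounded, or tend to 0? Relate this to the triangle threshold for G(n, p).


Number of potential triangles: C(231, 3) = 2027795.
Each occurs with probability p³ ≈ (0.0002848)³ ≈ 2.310713e-11.
By linearity: E[X] = C(231, 3)·p³ ≈ 2027795 · 2.310713e-11 ≈ 0.0000.
Since α = 3/2 > 1, p = c/n^{3/2} = o(1/n) is below the triangle threshold p ~ 1/n. Asymptotically E[X] ~ (c³/6)·n^{3(1−α)} = (1³/6)·n^{-1.5} → 0, so by Markov's inequality G has no triangles w.h.p.

E[X] ≈ 0.0000; in regime p = Θ(1/n^{3/2}) E[X] tends to 0 (below the triangle threshold p ~ 1/n).


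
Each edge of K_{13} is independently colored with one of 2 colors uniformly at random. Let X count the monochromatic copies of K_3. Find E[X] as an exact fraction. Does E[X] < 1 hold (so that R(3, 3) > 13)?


E[X] = C(13, 3) · 2^{1 − 3} = 286 · 2^{−2} = 286/4.
As a reduced fraction: E[X] = 143/2 ≈ 71.5000.
Is E[X] < 1? NO.
Since E[X] ≥ 1, the first-moment bound is inconclusive at n = 13; it does NOT by itself certify R(3, 3) > 13.

E[X] = 143/2 ≈ 71.5000; E[X] ≥ 1; first-moment method inconclusive here.


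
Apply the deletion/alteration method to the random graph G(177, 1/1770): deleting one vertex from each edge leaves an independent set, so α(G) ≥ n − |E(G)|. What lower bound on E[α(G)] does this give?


E[|E(G)|] = C(177, 2)·p = 15576 · (1/1770) = 44/5.
E[α(G)] ≥ n − E[|E(G)|] = 177 − 44/5 = 841/5.
Numerically: ≈ 168.20000.
(This is only a lower bound; the true E[α(G)] may be larger.)

E[α(G)] ≥ 841/5 ≈ 168.20000.


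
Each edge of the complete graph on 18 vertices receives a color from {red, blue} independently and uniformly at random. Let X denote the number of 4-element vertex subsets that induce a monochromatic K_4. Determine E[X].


Let X = Σ_S X_S over the C(18, 4) = 3060 subsets S of size 4, where X_S = 1 if the K_4 on S is monochromatic.
For a fixed S, the K_4 on S has C(4, 2) = 6 edges. P[all 6 edges red] = (1/2)^6, and likewise for blue, so P[monochromatic] = 2·(1/2)^6 = 2^{1 − 6} = 1/32.
Summing: E[X] = C(18, 4) · 2^{1 − 6} = 3060 · 1/32 = 765/8.
Numerically: E[X] ≈ 95.625000.

E[X] = C(18,4)·2^(1−C(4,2)) = 765/8 ≈ 95.625000.


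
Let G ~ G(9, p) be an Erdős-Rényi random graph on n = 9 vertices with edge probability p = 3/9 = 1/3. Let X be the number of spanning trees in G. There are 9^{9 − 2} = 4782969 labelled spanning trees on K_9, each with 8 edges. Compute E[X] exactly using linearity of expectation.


K_9 has 9^{9 − 2} = 4782969 labelled spanning trees.
For each such spanning tree H, let X_H = 1 if all 8 edges of H are present in G. Then P[X_H = 1] = p^{8} = (1/3)^{8} = 1/6561.
Summing the indicators: E[X] = Σ_H E[X_H] = 4782969 · p^{8} = 4782969 · 1/6561 = 729.
Numerically: E[X] ≈ 729.

E[X] = 4782969 · (1/3)^{8} = 729 ≈ 729.


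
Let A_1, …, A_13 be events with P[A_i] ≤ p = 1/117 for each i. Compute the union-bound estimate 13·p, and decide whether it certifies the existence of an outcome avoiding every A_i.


Union bound: P[∪_{i=1}^{13} A_i] ≤ Σ_i P[A_i] ≤ 13·p = 13·(1/117) = 1/9.
Numerically: 1/9 ≈ 0.1111111.
Is 1/9 < 1? YES.
Since P[∪ A_i] ≤ 1/9 < 1, the complement has P[∩ A_i^c] ≥ 1 − 1/9 = 8/9 > 0, so some outcome avoids every A_i.

13·p = 1/9 ≈ 0.1111111; existence CERTIFIED by the union bound.


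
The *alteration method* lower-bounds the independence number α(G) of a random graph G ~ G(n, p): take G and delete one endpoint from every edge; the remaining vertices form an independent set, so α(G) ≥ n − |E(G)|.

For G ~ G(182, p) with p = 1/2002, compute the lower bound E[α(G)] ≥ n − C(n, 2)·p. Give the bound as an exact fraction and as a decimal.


E[|E(G)|] = C(182, 2)·p = 16471 · (1/2002) = 181/22.
E[α(G)] ≥ n − E[|E(G)|] = 182 − 181/22 = 3823/22.
Numerically: ≈ 173.772727.
(This is only a lower bound; the true E[α(G)] may be larger.)

E[α(G)] ≥ 3823/22 ≈ 173.772727.


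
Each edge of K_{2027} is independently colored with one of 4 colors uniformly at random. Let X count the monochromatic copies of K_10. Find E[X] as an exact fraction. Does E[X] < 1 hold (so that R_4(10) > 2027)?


E[X] = C(2027, 10) · 4^{1 − 45} = 315586117401470604332341335 · 4^{−44} = 315586117401470604332341335/309485009821345068724781056.
As a reduced fraction: E[X] = 315586117401470604332341335/309485009821345068724781056 ≈ 1.01971.
Is E[X] < 1? NO.
Since E[X] ≥ 1, the first-moment bound is inconclusive at n = 2027; it does NOT by itself certify R_4(10) > 2027.

E[X] = 315586117401470604332341335/309485009821345068724781056 ≈ 1.01971; E[X] ≥ 1; first-moment method inconclusive here.


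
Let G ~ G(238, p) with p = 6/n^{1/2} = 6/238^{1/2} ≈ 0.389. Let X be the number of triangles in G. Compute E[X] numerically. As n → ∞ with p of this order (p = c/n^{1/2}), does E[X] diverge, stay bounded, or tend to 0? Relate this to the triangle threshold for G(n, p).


Number of potential triangles: C(238, 3) = 2218636.
Each occurs with probability p³ ≈ (0.389)³ ≈ 5.88286e-02.
By linearity: E[X] = C(238, 3)·p³ ≈ 2218636 · 5.88286e-02 ≈ 130519.190.
Since α = 1/2 < 1, p = c/n^{1/2} ≫ 1/n is above the triangle threshold p ~ 1/n. Asymptotically E[X] ~ (c³/6)·n^{3(1−α)} = (6³/6)·n^{1.5} → ∞; triangles are abundant w.h.p.

E[X] ≈ 130519.190; in regime p = Θ(1/n^{1/2}) E[X] diverges (above the triangle threshold p ~ 1/n).


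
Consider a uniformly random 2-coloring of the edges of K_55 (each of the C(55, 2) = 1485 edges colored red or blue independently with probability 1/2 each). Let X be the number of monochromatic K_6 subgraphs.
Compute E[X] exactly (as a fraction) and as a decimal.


Let X = Σ_S X_S over the C(55, 6) = 28989675 subsets S of size 6, where X_S = 1 if the K_6 on S is monochromatic.
For a fixed S, the K_6 on S has C(6, 2) = 15 edges. P[all 15 edges red] = (1/2)^15, and likewise for blue, so P[monochromatic] = 2·(1/2)^15 = 2^{1 − 15} = 1/16384.
Summing: E[X] = C(55, 6) · 2^{1 − 15} = 28989675 · 1/16384 = 28989675/16384.
Numerically: E[X] ≈ 1769.38934.

E[X] = C(55,6)·2^(1−C(6,2)) = 28989675/16384 ≈ 1769.38934.


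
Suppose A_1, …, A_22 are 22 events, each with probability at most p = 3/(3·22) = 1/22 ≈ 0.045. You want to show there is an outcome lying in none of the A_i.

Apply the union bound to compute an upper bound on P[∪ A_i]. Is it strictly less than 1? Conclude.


Union bound: P[∪_{i=1}^{22} A_i] ≤ Σ_i P[A_i] ≤ 22·p = 22·(1/22) = 1.
Numerically: 1 ≈ 1.000.
Is 1 < 1? NO.
Since the bound 1 is ≥ 1, the union bound is uninformative here; it does NOT by itself certify existence.

22·p = 1 ≈ 1.000; existence NOT certified by the union bound.


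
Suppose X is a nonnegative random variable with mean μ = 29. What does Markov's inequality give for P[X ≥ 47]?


μ = E[X] = 29, a = 47.
Markov: P[X ≥ 47] ≤ μ/a = (29)/47 = 29/47.
Numerically: ≈ 0.6170.
(Since a = 47 > μ = 29.0000, the bound 29/47 is < 1 and informative.)

P[X ≥ 47] ≤ 29/47 ≈ 0.6170.


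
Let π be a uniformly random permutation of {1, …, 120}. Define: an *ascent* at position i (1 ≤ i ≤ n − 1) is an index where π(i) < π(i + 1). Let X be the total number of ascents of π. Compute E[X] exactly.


Write X = Σ X_I over i = 1, …, 119, with X_I the indicator of one ascent.
There are 119 indicators.
For each fixed i, the pair (π(i), π(i+1)) is a uniformly random ordered pair of distinct values from {1, …, 120}; by symmetry P[π(i) < π(i+1)] = 1/2.
By linearity: E[X] = 119 · (1/2) = (120 − 1) · (1/2) = 119/2 ≈ 59.500.

E[X] = 119/2 = 59.500.


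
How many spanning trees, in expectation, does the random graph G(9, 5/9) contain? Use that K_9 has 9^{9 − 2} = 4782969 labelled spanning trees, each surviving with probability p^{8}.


K_9 has 9^{9 − 2} = 4782969 labelled spanning trees.
For each such spanning tree H, let X_H = 1 if all 8 edges of H are present in G. Then P[X_H = 1] = p^{8} = (5/9)^{8} = 390625/43046721.
By linearity of expectation: E[X] = Σ_H E[X_H] = 4782969 · p^{8} = 4782969 · 390625/43046721 = 390625/9.
Numerically: E[X] ≈ 43403.

E[X] = 4782969 · (5/9)^{8} = 390625/9 ≈ 43403.


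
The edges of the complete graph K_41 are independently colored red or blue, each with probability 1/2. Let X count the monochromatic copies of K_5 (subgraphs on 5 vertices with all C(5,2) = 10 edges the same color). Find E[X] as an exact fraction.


Let X = Σ_S X_S over the C(41, 5) = 749398 subsets S of size 5, where X_S = 1 if the K_5 on S is monochromatic.
For a fixed S, the K_5 on S has C(5, 2) = 10 edges. P[all 10 edges red] = (1/2)^10, and likewise for blue, so P[monochromatic] = 2·(1/2)^10 = 2^{1 − 10} = 1/512.
Summing: E[X] = C(41, 5) · 2^{1 − 10} = 749398 · 1/512 = 374699/256.
Numerically: E[X] ≈ 1463.668.

E[X] = C(41,5)·2^(1−C(5,2)) = 374699/256 ≈ 1463.668.


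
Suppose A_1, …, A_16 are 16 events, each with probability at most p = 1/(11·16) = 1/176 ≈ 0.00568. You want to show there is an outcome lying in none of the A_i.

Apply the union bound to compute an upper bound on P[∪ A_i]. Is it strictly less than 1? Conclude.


Union bound: P[∪_{i=1}^{16} A_i] ≤ Σ_i P[A_i] ≤ 16·p = 16·(1/176) = 1/11.
Numerically: 1/11 ≈ 0.09091.
Is 1/11 < 1? YES.
Since P[∪ A_i] ≤ 1/11 < 1, the complement has P[∩ A_i^c] ≥ 1 − 1/11 = 10/11 > 0, so some outcome avoids every A_i.

16·p = 1/11 ≈ 0.09091; existence CERTIFIED by the union bound.


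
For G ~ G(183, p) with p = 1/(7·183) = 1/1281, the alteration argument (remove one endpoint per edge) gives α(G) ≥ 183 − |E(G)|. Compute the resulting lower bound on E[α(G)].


E[|E(G)|] = C(183, 2)·p = 16653 · (1/1281) = 13.
E[α(G)] ≥ n − E[|E(G)|] = 183 − 13 = 170.
Numerically: ≈ 170.0000.
(This is only a lower bound; the true E[α(G)] may be larger.)

E[α(G)] ≥ 170 ≈ 170.0000.


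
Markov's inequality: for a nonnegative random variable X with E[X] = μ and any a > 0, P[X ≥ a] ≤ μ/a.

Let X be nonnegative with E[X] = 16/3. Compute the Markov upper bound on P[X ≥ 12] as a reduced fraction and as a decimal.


μ = E[X] = 16/3, a = 12.
Markov: P[X ≥ 12] ≤ μ/a = (16/3)/12 = 4/9.
Numerically: ≈ 0.444.
(Since a = 12 > μ = 5.333, the bound 4/9 is < 1 and informative.)

P[X ≥ 12] ≤ 4/9 ≈ 0.444.


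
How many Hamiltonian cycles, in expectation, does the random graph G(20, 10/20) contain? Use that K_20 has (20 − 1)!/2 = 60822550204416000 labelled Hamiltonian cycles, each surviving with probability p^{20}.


K_20 has (20 − 1)!/2 = 60822550204416000 labelled Hamiltonian cycles.
For each such Hamiltonian cycle H, let X_H = 1 if all 20 edges of H are present in G. Then P[X_H = 1] = p^{20} = (1/2)^{20} = 1/1048576.
By linearity of expectation: E[X] = Σ_H E[X_H] = 60822550204416000 · p^{20} = 60822550204416000 · 1/1048576 = 1856156927625/32.
Numerically: E[X] ≈ 5.80049e+10.

E[X] = 60822550204416000 · (1/2)^{20} = 1856156927625/32 ≈ 5.80049e+10.


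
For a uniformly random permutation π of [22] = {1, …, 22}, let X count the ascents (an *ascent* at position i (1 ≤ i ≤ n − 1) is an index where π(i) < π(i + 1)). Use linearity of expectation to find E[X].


Write X = Σ X_I over i = 1, …, 21, with X_I the indicator of one ascent.
There are 21 indicators.
For each fixed i, the pair (π(i), π(i+1)) is a uniformly random ordered pair of distinct values from {1, …, 22}; by symmetry P[π(i) < π(i+1)] = 1/2.
By linearity: E[X] = 21 · (1/2) = (22 − 1) · (1/2) = 21/2 ≈ 10.5000.

E[X] = 21/2 = 10.5000.


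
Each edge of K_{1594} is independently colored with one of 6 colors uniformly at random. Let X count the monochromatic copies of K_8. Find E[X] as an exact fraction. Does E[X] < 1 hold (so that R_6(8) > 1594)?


E[X] = C(1594, 8) · 6^{1 − 28} = 1015652773590544255167 · 6^{−27} = 1015652773590544255167/1023490369077469249536.
As a reduced fraction: E[X] = 37616769392242379821/37907050706572935168 ≈ 0.9923423.
Is E[X] < 1? YES.
Since E[X] < 1, there exists a 6-coloring of K_{1594} with no monochromatic K_8; hence R_6(8) > 1594.

E[X] = 37616769392242379821/37907050706572935168 ≈ 0.9923423; E[X] < 1, so R_6(8) > 1594.


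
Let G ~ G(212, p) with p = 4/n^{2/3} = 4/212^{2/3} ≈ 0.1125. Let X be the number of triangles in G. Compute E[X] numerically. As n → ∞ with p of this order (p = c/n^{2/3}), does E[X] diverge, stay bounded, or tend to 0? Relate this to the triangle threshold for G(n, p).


Number of potential triangles: C(212, 3) = 1565620.
Each occurs with probability p³ ≈ (0.1125)³ ≈ 1.423994e-03.
By linearity: E[X] = C(212, 3)·p³ ≈ 1565620 · 1.423994e-03 ≈ 2229.4340.
Since α = 2/3 < 1, p = c/n^{2/3} ≫ 1/n is above the triangle threshold p ~ 1/n. Asymptotically E[X] ~ (c³/6)·n^{3(1−α)} = (4³/6)·n^{1} → ∞; triangles are abundant w.h.p.

E[X] ≈ 2229.4340; in regime p = Θ(1/n^{2/3}) E[X] diverges (above the triangle threshold p ~ 1/n).


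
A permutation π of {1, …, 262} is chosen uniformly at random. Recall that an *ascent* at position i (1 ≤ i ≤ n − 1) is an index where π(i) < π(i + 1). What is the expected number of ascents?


Write X = Σ X_I over i = 1, …, 261, with X_I the indicator of one ascent.
There are 261 indicators.
For each fixed i, the pair (π(i), π(i+1)) is a uniformly random ordered pair of distinct values from {1, …, 262}; by symmetry P[π(i) < π(i+1)] = 1/2.
By linearity: E[X] = 261 · (1/2) = (262 − 1) · (1/2) = 261/2 ≈ 130.500000.

E[X] = 261/2 = 130.500000.


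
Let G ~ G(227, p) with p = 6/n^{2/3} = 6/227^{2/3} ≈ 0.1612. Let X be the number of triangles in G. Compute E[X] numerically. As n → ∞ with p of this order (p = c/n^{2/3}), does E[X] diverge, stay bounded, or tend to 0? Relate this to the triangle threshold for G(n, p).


Number of potential triangles: C(227, 3) = 1923825.
Each occurs with probability p³ ≈ (0.1612)³ ≈ 4.191814e-03.
By linearity: E[X] = C(227, 3)·p³ ≈ 1923825 · 4.191814e-03 ≈ 8064.3172.
Since α = 2/3 < 1, p = c/n^{2/3} ≫ 1/n is above the triangle threshold p ~ 1/n. Asymptotically E[X] ~ (c³/6)·n^{3(1−α)} = (6³/6)·n^{1} → ∞; triangles are abundant w.h.p.

E[X] ≈ 8064.3172; in regime p = Θ(1/n^{2/3}) E[X] diverges (above the triangle threshold p ~ 1/n).


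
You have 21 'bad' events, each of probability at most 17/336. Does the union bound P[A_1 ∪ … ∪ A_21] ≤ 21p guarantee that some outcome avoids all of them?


Union bound: P[∪_{i=1}^{21} A_i] ≤ Σ_i P[A_i] ≤ 21·p = 21·(17/336) = 17/16.
Numerically: 17/16 ≈ 1.062.
Is 17/16 < 1? NO.
Since the bound 17/16 is ≥ 1, the union bound is uninformative here; it does NOT by itself certify existence.

21·p = 17/16 ≈ 1.062; existence NOT certified by the union bound.


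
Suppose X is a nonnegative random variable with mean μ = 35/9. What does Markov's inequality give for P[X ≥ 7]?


μ = E[X] = 35/9, a = 7.
Markov: P[X ≥ 7] ≤ μ/a = (35/9)/7 = 5/9.
Numerically: ≈ 0.55556.
(Since a = 7 > μ = 3.88889, the bound 5/9 is < 1 and informative.)

P[X ≥ 7] ≤ 5/9 ≈ 0.55556.


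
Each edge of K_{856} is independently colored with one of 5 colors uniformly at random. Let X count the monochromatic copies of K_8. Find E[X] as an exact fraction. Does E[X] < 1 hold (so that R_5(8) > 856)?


E[X] = C(856, 8) · 5^{1 − 28} = 6918660634157180775 · 5^{−27} = 6918660634157180775/7450580596923828125.
As a reduced fraction: E[X] = 276746425366287231/298023223876953125 ≈ 0.9286069.
Is E[X] < 1? YES.
Since E[X] < 1, there exists a 5-coloring of K_{856} with no monochromatic K_8; hence R_5(8) > 856.

E[X] = 276746425366287231/298023223876953125 ≈ 0.9286069; E[X] < 1, so R_5(8) > 856.


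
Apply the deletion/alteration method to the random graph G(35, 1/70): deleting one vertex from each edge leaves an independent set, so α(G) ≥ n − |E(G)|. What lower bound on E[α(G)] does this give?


E[|E(G)|] = C(35, 2)·p = 595 · (1/70) = 17/2.
E[α(G)] ≥ n − E[|E(G)|] = 35 − 17/2 = 53/2.
Numerically: ≈ 26.5000.
(This is only a lower bound; the true E[α(G)] may be larger.)

E[α(G)] ≥ 53/2 ≈ 26.5000.


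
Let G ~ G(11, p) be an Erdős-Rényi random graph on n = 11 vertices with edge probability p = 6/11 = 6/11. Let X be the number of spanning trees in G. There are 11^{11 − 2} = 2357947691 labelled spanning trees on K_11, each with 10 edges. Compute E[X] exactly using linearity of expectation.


K_11 has 11^{11 − 2} = 2357947691 labelled spanning trees.
For each such spanning tree H, let X_H = 1 if all 10 edges of H are present in G. Then P[X_H = 1] = p^{10} = (6/11)^{10} = 60466176/25937424601.
By linearity of expectation: E[X] = Σ_H E[X_H] = 2357947691 · p^{10} = 2357947691 · 60466176/25937424601 = 60466176/11.
Numerically: E[X] ≈ 5.5e+06.

E[X] = 2357947691 · (6/11)^{10} = 60466176/11 ≈ 5.5e+06.


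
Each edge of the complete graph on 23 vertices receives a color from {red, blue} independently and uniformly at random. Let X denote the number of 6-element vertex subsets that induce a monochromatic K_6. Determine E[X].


Let X = Σ_S X_S over the C(23, 6) = 100947 subsets S of size 6, where X_S = 1 if the K_6 on S is monochromatic.
For a fixed S, the K_6 on S has C(6, 2) = 15 edges. P[all 15 edges red] = (1/2)^15, and likewise for blue, so P[monochromatic] = 2·(1/2)^15 = 2^{1 − 15} = 1/16384.
Summing: E[X] = C(23, 6) · 2^{1 − 15} = 100947 · 1/16384 = 100947/16384.
Numerically: E[X] ≈ 6.161.

E[X] = C(23,6)·2^(1−C(6,2)) = 100947/16384 ≈ 6.161.


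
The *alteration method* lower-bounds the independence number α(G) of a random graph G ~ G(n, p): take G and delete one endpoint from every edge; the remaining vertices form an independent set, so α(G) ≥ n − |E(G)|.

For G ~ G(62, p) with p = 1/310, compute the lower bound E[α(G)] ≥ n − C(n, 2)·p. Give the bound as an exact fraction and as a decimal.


E[|E(G)|] = C(62, 2)·p = 1891 · (1/310) = 61/10.
E[α(G)] ≥ n − E[|E(G)|] = 62 − 61/10 = 559/10.
Numerically: ≈ 55.900000.
(This is only a lower bound; the true E[α(G)] may be larger.)

E[α(G)] ≥ 559/10 ≈ 55.900000.


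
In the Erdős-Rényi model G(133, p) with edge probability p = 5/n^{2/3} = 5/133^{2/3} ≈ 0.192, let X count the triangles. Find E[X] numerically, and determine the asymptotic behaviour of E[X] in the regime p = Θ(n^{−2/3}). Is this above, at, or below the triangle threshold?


Number of potential triangles: C(133, 3) = 383306.
Each occurs with probability p³ ≈ (0.192)³ ≈ 7.06654e-03.
By linearity: E[X] = C(133, 3)·p³ ≈ 383306 · 7.06654e-03 ≈ 2708.647.
Since α = 2/3 < 1, p = c/n^{2/3} ≫ 1/n is above the triangle threshold p ~ 1/n. Asymptotically E[X] ~ (c³/6)·n^{3(1−α)} = (5³/6)·n^{1} → ∞; triangles are abundant w.h.p.

E[X] ≈ 2708.647; in regime p = Θ(1/n^{2/3}) E[X] diverges (above the triangle threshold p ~ 1/n).


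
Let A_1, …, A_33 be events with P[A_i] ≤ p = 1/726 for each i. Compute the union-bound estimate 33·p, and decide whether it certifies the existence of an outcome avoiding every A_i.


Union bound: P[∪_{i=1}^{33} A_i] ≤ Σ_i P[A_i] ≤ 33·p = 33·(1/726) = 1/22.
Numerically: 1/22 ≈ 0.045455.
Is 1/22 < 1? YES.
Since P[∪ A_i] ≤ 1/22 < 1, the complement has P[∩ A_i^c] ≥ 1 − 1/22 = 21/22 > 0, so some outcome avoids every A_i.

33·p = 1/22 ≈ 0.045455; existence CERTIFIED by the union bound.


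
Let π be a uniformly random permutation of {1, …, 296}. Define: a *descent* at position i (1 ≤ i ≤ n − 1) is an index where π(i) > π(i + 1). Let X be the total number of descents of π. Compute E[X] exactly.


Write X = Σ X_I over i = 1, …, 295, with X_I the indicator of one descent.
There are 295 indicators.
For each fixed i, the pair (π(i), π(i+1)) is a uniformly random ordered pair of distinct values from {1, …, 296}; by symmetry P[π(i) > π(i+1)] = 1/2.
By linearity: E[X] = 295 · (1/2) = (296 − 1) · (1/2) = 295/2 ≈ 147.500000.

E[X] = 295/2 = 147.500000.


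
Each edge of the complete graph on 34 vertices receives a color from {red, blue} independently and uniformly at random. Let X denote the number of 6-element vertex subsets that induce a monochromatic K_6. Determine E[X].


Let X = Σ_S X_S over the C(34, 6) = 1344904 subsets S of size 6, where X_S = 1 if the K_6 on S is monochromatic.
For a fixed S, the K_6 on S has C(6, 2) = 15 edges. P[all 15 edges red] = (1/2)^15, and likewise for blue, so P[monochromatic] = 2·(1/2)^15 = 2^{1 − 15} = 1/16384.
By linearity: E[X] = C(34, 6) · 2^{1 − 15} = 1344904 · 1/16384 = 168113/2048.
Numerically: E[X] ≈ 82.086.

E[X] = C(34,6)·2^(1−C(6,2)) = 168113/2048 ≈ 82.086.


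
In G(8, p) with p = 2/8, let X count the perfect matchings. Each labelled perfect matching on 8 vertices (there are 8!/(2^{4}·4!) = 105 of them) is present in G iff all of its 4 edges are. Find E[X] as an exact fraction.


K_8 has 8!/(2^{4}·4!) = 105 labelled perfect matchings.
For each such perfect matching H, let X_H = 1 if all 4 edges of H are present in G. Then P[X_H = 1] = p^{4} = (1/4)^{4} = 1/256.
Summing the indicators: E[X] = Σ_H E[X_H] = 105 · p^{4} = 105 · 1/256 = 105/256.
Numerically: E[X] ≈ 0.41.

E[X] = 105 · (1/4)^{4} = 105/256 ≈ 0.41.


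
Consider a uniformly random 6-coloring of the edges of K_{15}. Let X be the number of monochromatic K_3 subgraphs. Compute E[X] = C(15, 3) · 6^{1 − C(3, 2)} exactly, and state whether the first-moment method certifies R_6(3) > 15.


E[X] = C(15, 3) · 6^{1 − 3} = 455 · 6^{−2} = 455/36.
As a reduced fraction: E[X] = 455/36 ≈ 12.6389.
Is E[X] < 1? NO.
Since E[X] ≥ 1, the first-moment bound is inconclusive at n = 15; it does NOT by itself certify R_6(3) > 15.

E[X] = 455/36 ≈ 12.6389; E[X] ≥ 1; first-moment method inconclusive here.


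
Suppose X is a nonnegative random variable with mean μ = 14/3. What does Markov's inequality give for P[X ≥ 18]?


μ = E[X] = 14/3, a = 18.
Markov: P[X ≥ 18] ≤ μ/a = (14/3)/18 = 7/27.
Numerically: ≈ 0.25926.
(Since a = 18 > μ = 4.66667, the bound 7/27 is < 1 and informative.)

P[X ≥ 18] ≤ 7/27 ≈ 0.25926.


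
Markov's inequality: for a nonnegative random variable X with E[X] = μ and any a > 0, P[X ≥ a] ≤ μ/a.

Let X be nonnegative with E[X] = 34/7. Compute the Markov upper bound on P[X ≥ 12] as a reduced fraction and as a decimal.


μ = E[X] = 34/7, a = 12.
Markov: P[X ≥ 12] ≤ μ/a = (34/7)/12 = 17/42.
Numerically: ≈ 0.4048.
(Since a = 12 > μ = 4.8571, the bound 17/42 is < 1 and informative.)

P[X ≥ 12] ≤ 17/42 ≈ 0.4048.


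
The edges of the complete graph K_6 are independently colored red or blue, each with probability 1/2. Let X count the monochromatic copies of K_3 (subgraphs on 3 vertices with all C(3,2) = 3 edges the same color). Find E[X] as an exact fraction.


Let X = Σ_S X_S over the C(6, 3) = 20 subsets S of size 3, where X_S = 1 if the K_3 on S is monochromatic.
For a fixed S, the K_3 on S has C(3, 2) = 3 edges. P[all 3 edges red] = (1/2)^3, and likewise for blue, so P[monochromatic] = 2·(1/2)^3 = 2^{1 − 3} = 1/4.
Summing: E[X] = C(6, 3) · 2^{1 − 3} = 20 · 1/4 = 5.
Numerically: E[X] ≈ 5.0000.

E[X] = C(6,3)·2^(1−C(3,2)) = 5 ≈ 5.0000.


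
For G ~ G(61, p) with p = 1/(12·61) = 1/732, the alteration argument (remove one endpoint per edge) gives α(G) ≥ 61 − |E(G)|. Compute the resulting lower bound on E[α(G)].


E[|E(G)|] = C(61, 2)·p = 1830 · (1/732) = 5/2.
E[α(G)] ≥ n − E[|E(G)|] = 61 − 5/2 = 117/2.
Numerically: ≈ 58.500000.
(This is only a lower bound; the true E[α(G)] may be larger.)

E[α(G)] ≥ 117/2 ≈ 58.500000.


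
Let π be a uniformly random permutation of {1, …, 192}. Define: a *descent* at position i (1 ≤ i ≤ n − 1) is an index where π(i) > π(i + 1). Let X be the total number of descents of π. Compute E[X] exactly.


Write X = Σ X_I over i = 1, …, 191, with X_I the indicator of one descent.
There are 191 indicators.
For each fixed i, the pair (π(i), π(i+1)) is a uniformly random ordered pair of distinct values from {1, …, 192}; by symmetry P[π(i) > π(i+1)] = 1/2.
By linearity: E[X] = 191 · (1/2) = (192 − 1) · (1/2) = 191/2 ≈ 95.500000.

E[X] = 191/2 = 95.500000.


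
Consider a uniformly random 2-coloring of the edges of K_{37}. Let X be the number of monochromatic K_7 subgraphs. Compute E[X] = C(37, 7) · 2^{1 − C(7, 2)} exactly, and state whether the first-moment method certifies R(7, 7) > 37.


E[X] = C(37, 7) · 2^{1 − 21} = 10295472 · 2^{−20} = 10295472/1048576.
As a reduced fraction: E[X] = 643467/65536 ≈ 9.81853.
Is E[X] < 1? NO.
Since E[X] ≥ 1, the first-moment bound is inconclusive at n = 37; it does NOT by itself certify R(7, 7) > 37.

E[X] = 643467/65536 ≈ 9.81853; E[X] ≥ 1; first-moment method inconclusive here.


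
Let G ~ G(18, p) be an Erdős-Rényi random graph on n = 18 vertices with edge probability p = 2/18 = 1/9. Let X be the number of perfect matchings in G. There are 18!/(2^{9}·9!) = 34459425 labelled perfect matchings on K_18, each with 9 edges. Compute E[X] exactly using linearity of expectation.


K_18 has 18!/(2^{9}·9!) = 34459425 labelled perfect matchings.
For each such perfect matching H, let X_H = 1 if all 9 edges of H are present in G. Then P[X_H = 1] = p^{9} = (1/9)^{9} = 1/387420489.
By linearity: E[X] = Σ_H E[X_H] = 34459425 · p^{9} = 34459425 · 1/387420489 = 425425/4782969.
Numerically: E[X] ≈ 0.08895.

E[X] = 34459425 · (1/9)^{9} = 425425/4782969 ≈ 0.08895.


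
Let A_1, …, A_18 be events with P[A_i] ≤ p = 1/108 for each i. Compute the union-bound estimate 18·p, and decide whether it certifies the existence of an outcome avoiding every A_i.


Union bound: P[∪_{i=1}^{18} A_i] ≤ Σ_i P[A_i] ≤ 18·p = 18·(1/108) = 1/6.
Numerically: 1/6 ≈ 0.16667.
Is 1/6 < 1? YES.
Since P[∪ A_i] ≤ 1/6 < 1, the complement has P[∩ A_i^c] ≥ 1 − 1/6 = 5/6 > 0, so some outcome avoids every A_i.

18·p = 1/6 ≈ 0.16667; existence CERTIFIED by the union bound.


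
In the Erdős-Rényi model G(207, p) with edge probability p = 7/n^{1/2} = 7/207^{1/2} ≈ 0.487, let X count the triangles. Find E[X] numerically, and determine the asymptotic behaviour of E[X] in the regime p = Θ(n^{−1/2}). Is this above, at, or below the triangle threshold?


Number of potential triangles: C(207, 3) = 1456935.
Each occurs with probability p³ ≈ (0.487)³ ≈ 1.15170e-01.
By linearity: E[X] = C(207, 3)·p³ ≈ 1456935 · 1.15170e-01 ≈ 167794.908.
Since α = 1/2 < 1, p = c/n^{1/2} ≫ 1/n is above the triangle threshold p ~ 1/n. Asymptotically E[X] ~ (c³/6)·n^{3(1−α)} = (7³/6)·n^{1.5} → ∞; triangles are abundant w.h.p.

E[X] ≈ 167794.908; in regime p = Θ(1/n^{1/2}) E[X] diverges (above the triangle threshold p ~ 1/n).
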